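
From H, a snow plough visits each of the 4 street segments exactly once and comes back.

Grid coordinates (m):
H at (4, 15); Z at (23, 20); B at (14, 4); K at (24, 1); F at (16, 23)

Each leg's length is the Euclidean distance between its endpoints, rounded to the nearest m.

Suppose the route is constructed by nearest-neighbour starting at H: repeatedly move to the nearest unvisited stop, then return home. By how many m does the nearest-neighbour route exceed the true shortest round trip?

Excess over optimum: 8 m.

H: F=14, B=15, Z=20, K=24 ⇒ F
F: Z=8, B=19, K=23 ⇒ Z
Z: B=18, K=19 ⇒ B
B: K=10 ⇒ K
NN route H → F → Z → B → K → H costs 74.
Optimal: H → B → K → Z → F → H costs 66 (by enumerating all 12 distinct tours).
Excess = 74 − 66 = 8.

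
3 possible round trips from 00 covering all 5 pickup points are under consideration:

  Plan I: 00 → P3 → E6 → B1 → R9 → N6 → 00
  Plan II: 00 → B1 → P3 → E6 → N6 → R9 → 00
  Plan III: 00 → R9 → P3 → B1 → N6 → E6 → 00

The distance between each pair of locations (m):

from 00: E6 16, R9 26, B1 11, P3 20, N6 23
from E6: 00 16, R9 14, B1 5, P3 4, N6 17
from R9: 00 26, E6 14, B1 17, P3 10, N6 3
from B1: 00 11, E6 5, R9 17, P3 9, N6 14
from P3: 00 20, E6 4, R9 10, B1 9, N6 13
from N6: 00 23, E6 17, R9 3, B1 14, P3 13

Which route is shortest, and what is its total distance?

Shortest is Plan II, total 70 m.

Plan I: 20 + 4 + 5 + 17 + 3 + 23 = 72
Plan II: 11 + 9 + 4 + 17 + 3 + 26 = 70
Plan III: 26 + 10 + 9 + 14 + 17 + 16 = 92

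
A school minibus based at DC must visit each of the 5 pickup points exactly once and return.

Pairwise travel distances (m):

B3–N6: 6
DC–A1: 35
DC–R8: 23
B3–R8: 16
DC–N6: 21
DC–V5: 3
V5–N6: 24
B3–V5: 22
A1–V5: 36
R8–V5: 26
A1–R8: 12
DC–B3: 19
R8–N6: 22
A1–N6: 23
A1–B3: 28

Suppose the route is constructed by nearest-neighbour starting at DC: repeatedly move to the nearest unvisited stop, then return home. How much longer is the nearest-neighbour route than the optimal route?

DC: V5=3, B3=19, N6=21, R8=23, A1=35 ⇒ V5
V5: B3=22, N6=24, R8=26, A1=36 ⇒ B3
B3: N6=6, R8=16, A1=28 ⇒ N6
N6: R8=22, A1=23 ⇒ R8
R8: A1=12 ⇒ A1
NN route DC → V5 → B3 → N6 → R8 → A1 → DC costs 100.
Optimal: DC → B3 → N6 → A1 → R8 → V5 → DC costs 89 (by enumerating all 60 distinct tours).
Excess = 100 − 89 = 11.

Excess over optimum: 11 m.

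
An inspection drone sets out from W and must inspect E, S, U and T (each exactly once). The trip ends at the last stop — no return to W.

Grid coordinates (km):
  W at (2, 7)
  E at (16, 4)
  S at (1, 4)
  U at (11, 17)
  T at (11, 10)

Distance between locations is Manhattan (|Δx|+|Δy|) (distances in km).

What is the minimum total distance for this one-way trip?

Minimum one-way distance = 37 km.

There are 4! = 24 possible orderings.
W → E → S → U → T: 17+15+23+7 = 62
W → E → S → T → U: 17+15+16+7 = 55
W → E → U → S → T: 17+18+23+16 = 74
W → E → U → T → S: 17+18+7+16 = 58
W → E → T → S → U: 17+11+16+23 = 67
W → E → T → U → S: 17+11+7+23 = 58
W → S → E → U → T: 4+15+18+7 = 44
W → S → E → T → U: 4+15+11+7 = 37
W → S → U → E → T: 4+23+18+11 = 56
W → S → U → T → E: 4+23+7+11 = 45
W → S → T → E → U: 4+16+11+18 = 49
W → S → T → U → E: 4+16+7+18 = 45
W → U → E → S → T: 19+18+15+16 = 68
W → U → E → T → S: 19+18+11+16 = 64
… (10 more)
The minimum is 37.
One shortest path: W → S → E → T → U.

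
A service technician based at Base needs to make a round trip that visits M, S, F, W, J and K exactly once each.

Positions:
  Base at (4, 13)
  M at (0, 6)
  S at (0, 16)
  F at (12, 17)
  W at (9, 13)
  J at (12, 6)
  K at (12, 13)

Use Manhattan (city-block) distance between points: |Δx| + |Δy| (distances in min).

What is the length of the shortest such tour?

With 6 stops there are 6!/2 = 360 distinct round trips (a route and its reverse cost the same).
Base → M → S → F → W → J → K → Base: 11+10+13+7+10+7+8 = 66
Base → M → S → F → W → K → J → Base: 11+10+13+7+3+7+15 = 66
Base → M → S → F → J → W → K → Base: 11+10+13+11+10+3+8 = 66
Base → M → S → F → J → K → W → Base: 11+10+13+11+7+3+5 = 60
Base → M → S → F → K → W → J → Base: 11+10+13+4+3+10+15 = 66
Base → M → S → F → K → J → W → Base: 11+10+13+4+7+10+5 = 60
Base → M → S → W → F → J → K → Base: 11+10+12+7+11+7+8 = 66
Base → M → S → W → F → K → J → Base: 11+10+12+7+4+7+15 = 66
… (352 more)
Base → S → M → J → F → K → W → Base: 7+10+12+11+4+3+5 = 52  ← best
The minimum is 52.
One optimal route: Base → S → M → J → F → K → W → Base (or its reverse).

Shortest round trip = 52 min.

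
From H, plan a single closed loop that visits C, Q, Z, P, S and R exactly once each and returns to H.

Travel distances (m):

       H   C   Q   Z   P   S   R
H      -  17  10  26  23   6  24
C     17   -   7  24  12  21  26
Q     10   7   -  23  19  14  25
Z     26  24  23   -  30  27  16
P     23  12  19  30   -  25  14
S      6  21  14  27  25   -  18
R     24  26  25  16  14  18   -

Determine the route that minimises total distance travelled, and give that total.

With 6 stops there are 6!/2 = 360 distinct round trips (a route and its reverse cost the same).
H - C - Q - Z - P - S - R - H: 17+7+23+30+25+18+24 = 144
H - C - Q - Z - P - R - S - H: 17+7+23+30+14+18+6 = 115
H - C - Q - Z - S - P - R - H: 17+7+23+27+25+14+24 = 137
H - C - Q - Z - S - R - P - H: 17+7+23+27+18+14+23 = 129
H - C - Q - Z - R - P - S - H: 17+7+23+16+14+25+6 = 108
H - C - Q - Z - R - S - P - H: 17+7+23+16+18+25+23 = 129
H - C - Q - P - Z - S - R - H: 17+7+19+30+27+18+24 = 142
H - C - Q - P - Z - R - S - H: 17+7+19+30+16+18+6 = 113
… (352 more)
H - Q - C - P - R - Z - S - H: 10+7+12+14+16+27+6 = 92  ← best
The minimum is 92.
One optimal route: H → Q → C → P → R → Z → S → H (or its reverse).

92 m — the shortest possible round trip.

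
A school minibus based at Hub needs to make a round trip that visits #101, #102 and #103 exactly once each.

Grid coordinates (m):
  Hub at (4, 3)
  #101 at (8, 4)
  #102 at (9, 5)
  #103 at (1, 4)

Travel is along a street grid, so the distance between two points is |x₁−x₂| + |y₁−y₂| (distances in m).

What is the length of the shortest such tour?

Minimum total distance: 20 m.

With 3 stops there are 3!/2 = 3 distinct round trips (a route and its reverse cost the same).
Hub - #101 - #102 - #103 - Hub: 5+2+9+4 = 20
Hub - #101 - #103 - #102 - Hub: 5+7+9+7 = 28
Hub - #102 - #101 - #103 - Hub: 7+2+7+4 = 20
The minimum is 20.
One optimal route: Hub → #101 → #102 → #103 → Hub (or its reverse).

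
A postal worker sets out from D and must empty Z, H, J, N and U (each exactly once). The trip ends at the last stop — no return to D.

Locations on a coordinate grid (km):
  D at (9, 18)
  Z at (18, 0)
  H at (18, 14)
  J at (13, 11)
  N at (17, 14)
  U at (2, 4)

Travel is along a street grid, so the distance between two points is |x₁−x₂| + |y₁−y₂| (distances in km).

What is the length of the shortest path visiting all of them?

Shortest open route: 53 km.

There are 5! = 120 possible orderings.
D → Z → H → J → N → U: 27+14+8+7+25 = 81
D → Z → H → J → U → N: 27+14+8+18+25 = 92
D → Z → H → N → J → U: 27+14+1+7+18 = 67
D → Z → H → N → U → J: 27+14+1+25+18 = 85
D → Z → H → U → J → N: 27+14+26+18+7 = 92
D → Z → H → U → N → J: 27+14+26+25+7 = 99
D → Z → J → H → N → U: 27+16+8+1+25 = 77
D → Z → J → H → U → N: 27+16+8+26+25 = 102
D → Z → J → N → H → U: 27+16+7+1+26 = 77
D → Z → J → N → U → H: 27+16+7+25+26 = 101
D → Z → J → U → H → N: 27+16+18+26+1 = 88
D → Z → J → U → N → H: 27+16+18+25+1 = 87
D → Z → N → H → J → U: 27+15+1+8+18 = 69
D → Z → N → H → U → J: 27+15+1+26+18 = 87
… (106 more)
D → J → N → H → Z → U: 11+7+1+14+20 = 53  ← best
The minimum is 53.
One shortest path: D → J → N → H → Z → U.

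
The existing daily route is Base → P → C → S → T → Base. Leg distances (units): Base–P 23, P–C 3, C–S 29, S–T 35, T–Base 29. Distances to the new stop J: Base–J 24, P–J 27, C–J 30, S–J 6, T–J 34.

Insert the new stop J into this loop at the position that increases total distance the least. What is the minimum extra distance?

Insertion cost between consecutive stops i–j is d(i,J) + d(J,j) − d(i,j):
  between Base and P: 24 + 27 − 23 = 28
  between P and C: 27 + 30 − 3 = 54
  between C and S: 30 + 6 − 29 = 7
  between S and T: 6 + 34 − 35 = 5
  between T and Base: 34 + 24 − 29 = 29
Cheapest insertion is between S and T, adding 5.
New total = 119 + 5 = 124.

Minimum extra distance: 5, inserting J between S and T.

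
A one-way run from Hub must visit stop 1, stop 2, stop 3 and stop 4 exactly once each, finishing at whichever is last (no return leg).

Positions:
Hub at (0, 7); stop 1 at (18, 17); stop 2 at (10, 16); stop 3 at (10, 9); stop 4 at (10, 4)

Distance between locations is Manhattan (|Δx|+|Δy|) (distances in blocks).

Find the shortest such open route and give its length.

Shortest open route: 34 blocks.

There are 4! = 24 possible orderings.
Hub → stop 1 → stop 2 → stop 3 → stop 4: 28+9+7+5 = 49
Hub → stop 1 → stop 2 → stop 4 → stop 3: 28+9+12+5 = 54
Hub → stop 1 → stop 3 → stop 2 → stop 4: 28+16+7+12 = 63
Hub → stop 1 → stop 3 → stop 4 → stop 2: 28+16+5+12 = 61
Hub → stop 1 → stop 4 → stop 2 → stop 3: 28+21+12+7 = 68
Hub → stop 1 → stop 4 → stop 3 → stop 2: 28+21+5+7 = 61
Hub → stop 2 → stop 1 → stop 3 → stop 4: 19+9+16+5 = 49
Hub → stop 2 → stop 1 → stop 4 → stop 3: 19+9+21+5 = 54
Hub → stop 2 → stop 3 → stop 1 → stop 4: 19+7+16+21 = 63
Hub → stop 2 → stop 3 → stop 4 → stop 1: 19+7+5+21 = 52
Hub → stop 2 → stop 4 → stop 1 → stop 3: 19+12+21+16 = 68
Hub → stop 2 → stop 4 → stop 3 → stop 1: 19+12+5+16 = 52
Hub → stop 3 → stop 1 → stop 2 → stop 4: 12+16+9+12 = 49
Hub → stop 3 → stop 1 → stop 4 → stop 2: 12+16+21+12 = 61
… (10 more)
Hub → stop 4 → stop 3 → stop 2 → stop 1: 13+5+7+9 = 34  ← best
The minimum is 34.
One shortest path: Hub → stop 4 → stop 3 → stop 2 → stop 1.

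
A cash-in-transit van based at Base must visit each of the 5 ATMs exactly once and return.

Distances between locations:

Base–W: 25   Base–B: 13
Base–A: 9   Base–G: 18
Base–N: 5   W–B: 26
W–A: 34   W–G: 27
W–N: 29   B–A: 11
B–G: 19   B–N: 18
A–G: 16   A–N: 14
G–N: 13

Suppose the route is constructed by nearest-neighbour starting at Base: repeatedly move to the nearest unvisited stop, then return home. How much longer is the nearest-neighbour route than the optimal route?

Excess over optimum: 5.

From Base: N=5, A=9, B=13, G=18, W=25 → choose N (5).
From N: G=13, A=14, B=18, W=29 → choose G (13).
From G: A=16, B=19, W=27 → choose A (16).
From A: B=11, W=34 → choose B (11).
From B: W=26 → choose W (26).
NN route Base → N → G → A → B → W → Base costs 96.
Optimal: Base → A → B → W → G → N → Base costs 91 (by enumerating all 60 distinct tours).
Excess = 96 − 91 = 5.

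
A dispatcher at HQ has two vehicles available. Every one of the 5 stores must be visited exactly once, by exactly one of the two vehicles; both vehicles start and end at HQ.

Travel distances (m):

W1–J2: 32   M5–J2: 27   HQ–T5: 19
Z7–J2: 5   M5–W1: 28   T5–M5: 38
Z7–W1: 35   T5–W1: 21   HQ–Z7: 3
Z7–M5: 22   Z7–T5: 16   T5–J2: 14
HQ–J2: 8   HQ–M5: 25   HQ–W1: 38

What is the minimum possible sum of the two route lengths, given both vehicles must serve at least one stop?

102 m — the smallest possible combined total.

Check every non-empty split of the stops between the two vehicles; for each half take its own optimal tour:
  {Z7} + {T5, M5, W1, J2}: 6 + 96 = 102
  {T5} + {Z7, M5, W1, J2}: 38 + 93 = 131
  {Z7, T5} + {M5, W1, J2}: 38 + 93 = 131
  {M5} + {Z7, T5, W1, J2}: 50 + 80 = 130
  {Z7, M5} + {T5, W1, J2}: 50 + 80 = 130
  {T5, M5} + {Z7, W1, J2}: 82 + 78 = 160
  … (15 splits in total)
Best: vehicle 1 HQ → Z7 → HQ = 6; vehicle 2 HQ → M5 → W1 → T5 → J2 → HQ = 96; combined 102.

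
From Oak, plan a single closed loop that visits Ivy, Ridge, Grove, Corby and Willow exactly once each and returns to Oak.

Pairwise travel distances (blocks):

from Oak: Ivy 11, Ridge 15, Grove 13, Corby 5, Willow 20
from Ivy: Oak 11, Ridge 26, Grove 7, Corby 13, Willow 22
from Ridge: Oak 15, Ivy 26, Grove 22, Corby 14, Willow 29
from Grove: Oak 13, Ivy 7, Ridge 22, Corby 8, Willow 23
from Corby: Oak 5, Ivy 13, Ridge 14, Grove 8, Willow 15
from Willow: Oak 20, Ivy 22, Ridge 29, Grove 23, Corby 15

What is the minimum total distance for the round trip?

There are 60 distinct closed tours to check (reversals are equivalent).
Oak→Ivy→Ridge→Grove→Corby→Willow→Oak: 11+26+22+8+15+20 = 102
Oak→Ivy→Ridge→Grove→Willow→Corby→Oak: 11+26+22+23+15+5 = 102
Oak→Ivy→Ridge→Corby→Grove→Willow→Oak: 11+26+14+8+23+20 = 102
Oak→Ivy→Ridge→Corby→Willow→Grove→Oak: 11+26+14+15+23+13 = 102
Oak→Ivy→Ridge→Willow→Grove→Corby→Oak: 11+26+29+23+8+5 = 102
Oak→Ivy→Ridge→Willow→Corby→Grove→Oak: 11+26+29+15+8+13 = 102
Oak→Ivy→Grove→Ridge→Corby→Willow→Oak: 11+7+22+14+15+20 = 89
Oak→Ivy→Grove→Ridge→Willow→Corby→Oak: 11+7+22+29+15+5 = 89
Oak→Ivy→Grove→Corby→Ridge→Willow→Oak: 11+7+8+14+29+20 = 89
Oak→Ivy→Grove→Corby→Willow→Ridge→Oak: 11+7+8+15+29+15 = 85
Oak→Ivy→Grove→Willow→Ridge→Corby→Oak: 11+7+23+29+14+5 = 89
Oak→Ivy→Grove→Willow→Corby→Ridge→Oak: 11+7+23+15+14+15 = 85
Oak→Ivy→Corby→Ridge→Grove→Willow→Oak: 11+13+14+22+23+20 = 103
Oak→Ivy→Corby→Ridge→Willow→Grove→Oak: 11+13+14+29+23+13 = 103
… (46 more)
The minimum is 85.
One optimal route: Oak → Ivy → Grove → Corby → Willow → Ridge → Oak (or its reverse).

Minimum total distance: 85 blocks.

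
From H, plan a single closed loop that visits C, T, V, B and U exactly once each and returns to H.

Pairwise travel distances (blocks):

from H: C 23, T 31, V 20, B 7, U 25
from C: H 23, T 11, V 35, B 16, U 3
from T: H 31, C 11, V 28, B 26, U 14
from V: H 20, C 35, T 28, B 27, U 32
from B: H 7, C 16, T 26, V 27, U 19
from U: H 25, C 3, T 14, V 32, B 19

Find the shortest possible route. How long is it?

With 5 stops there are 5!/2 = 60 distinct round trips (a route and its reverse cost the same).
H - C - T - V - B - U - H: 23+11+28+27+19+25 = 133
H - C - T - V - U - B - H: 23+11+28+32+19+7 = 120
H - C - T - B - V - U - H: 23+11+26+27+32+25 = 144
H - C - T - B - U - V - H: 23+11+26+19+32+20 = 131
H - C - T - U - V - B - H: 23+11+14+32+27+7 = 114
H - C - T - U - B - V - H: 23+11+14+19+27+20 = 114
H - C - V - T - B - U - H: 23+35+28+26+19+25 = 156
H - C - V - T - U - B - H: 23+35+28+14+19+7 = 126
H - C - V - B - T - U - H: 23+35+27+26+14+25 = 150
H - C - V - B - U - T - H: 23+35+27+19+14+31 = 149
H - C - V - U - T - B - H: 23+35+32+14+26+7 = 137
H - C - V - U - B - T - H: 23+35+32+19+26+31 = 166
H - C - B - T - V - U - H: 23+16+26+28+32+25 = 150
H - C - B - T - U - V - H: 23+16+26+14+32+20 = 131
… (46 more)
H - V - T - C - U - B - H: 20+28+11+3+19+7 = 88  ← best
The minimum is 88.
One optimal route: H → V → T → C → U → B → H (or its reverse).

88 blocks — the shortest possible round trip.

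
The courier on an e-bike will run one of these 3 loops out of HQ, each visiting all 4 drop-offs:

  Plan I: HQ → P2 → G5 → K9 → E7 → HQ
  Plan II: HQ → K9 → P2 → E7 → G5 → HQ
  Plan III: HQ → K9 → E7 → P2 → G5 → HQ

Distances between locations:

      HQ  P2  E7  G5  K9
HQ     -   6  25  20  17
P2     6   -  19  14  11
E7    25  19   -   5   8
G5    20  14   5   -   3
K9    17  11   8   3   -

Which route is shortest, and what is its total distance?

56 — Plan I is the shortest.

Plan I: 6 + 14 + 3 + 8 + 25 = 56
Plan II: 17 + 11 + 19 + 5 + 20 = 72
Plan III: 17 + 8 + 19 + 14 + 20 = 78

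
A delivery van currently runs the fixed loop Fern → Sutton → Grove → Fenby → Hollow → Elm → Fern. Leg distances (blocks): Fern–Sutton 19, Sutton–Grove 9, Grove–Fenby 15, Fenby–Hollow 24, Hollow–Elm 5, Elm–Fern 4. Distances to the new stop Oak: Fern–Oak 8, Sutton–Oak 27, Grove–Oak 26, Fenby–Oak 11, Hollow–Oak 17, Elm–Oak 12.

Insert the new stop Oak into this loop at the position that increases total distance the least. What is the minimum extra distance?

Insertion cost between consecutive stops i–j is d(i,Oak) + d(Oak,j) − d(i,j):
  between Fern and Sutton: 8 + 27 − 19 = 16
  between Sutton and Grove: 27 + 26 − 9 = 44
  between Grove and Fenby: 26 + 11 − 15 = 22
  between Fenby and Hollow: 11 + 17 − 24 = 4
  between Hollow and Elm: 17 + 12 − 5 = 24
  between Elm and Fern: 12 + 8 − 4 = 16
Cheapest insertion is between Fenby and Hollow, adding 4.
New total = 76 + 4 = 80.

+4 blocks — insert Oak between Fenby and Hollow.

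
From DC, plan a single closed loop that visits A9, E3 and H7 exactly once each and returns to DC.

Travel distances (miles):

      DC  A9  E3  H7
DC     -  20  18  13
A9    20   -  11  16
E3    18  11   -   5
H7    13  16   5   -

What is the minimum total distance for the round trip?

Minimum total distance: 49 miles.

With 3 stops there are 3!/2 = 3 distinct round trips (a route and its reverse cost the same).
DC - A9 - E3 - H7 - DC: 20+11+5+13 = 49
DC - A9 - H7 - E3 - DC: 20+16+5+18 = 59
DC - E3 - A9 - H7 - DC: 18+11+16+13 = 58
The minimum is 49.
One optimal route: DC → A9 → E3 → H7 → DC (or its reverse).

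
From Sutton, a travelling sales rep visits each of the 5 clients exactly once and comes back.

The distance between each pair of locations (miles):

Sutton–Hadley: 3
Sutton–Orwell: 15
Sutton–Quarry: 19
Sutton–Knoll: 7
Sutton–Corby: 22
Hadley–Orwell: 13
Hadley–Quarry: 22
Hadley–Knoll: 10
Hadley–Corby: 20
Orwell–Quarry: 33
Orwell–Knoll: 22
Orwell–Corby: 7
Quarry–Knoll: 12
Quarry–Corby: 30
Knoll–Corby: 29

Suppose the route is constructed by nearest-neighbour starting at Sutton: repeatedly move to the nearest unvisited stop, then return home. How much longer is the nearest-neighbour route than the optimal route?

5 miles longer than the optimal tour.

From Sutton: Hadley=3, Knoll=7, Orwell=15, Quarry=19, Corby=22 → choose Hadley (3).
From Hadley: Knoll=10, Orwell=13, Corby=20, Quarry=22 → choose Knoll (10).
From Knoll: Quarry=12, Orwell=22, Corby=29 → choose Quarry (12).
From Quarry: Corby=30, Orwell=33 → choose Corby (30).
From Corby: Orwell=7 → choose Orwell (7).
NN route Sutton → Hadley → Knoll → Quarry → Corby → Orwell → Sutton costs 77.
Optimal: Sutton → Hadley → Orwell → Corby → Quarry → Knoll → Sutton costs 72 (by enumerating all 60 distinct tours).
Excess = 77 − 72 = 5.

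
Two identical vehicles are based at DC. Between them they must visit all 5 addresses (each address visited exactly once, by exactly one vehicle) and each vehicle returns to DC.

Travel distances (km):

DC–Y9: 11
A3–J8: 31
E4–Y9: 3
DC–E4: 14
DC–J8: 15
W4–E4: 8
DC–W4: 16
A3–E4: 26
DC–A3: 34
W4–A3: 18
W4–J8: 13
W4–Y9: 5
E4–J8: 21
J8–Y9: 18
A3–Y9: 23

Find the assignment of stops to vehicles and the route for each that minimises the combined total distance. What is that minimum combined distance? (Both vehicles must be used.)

Minimum combined distance: 104 km.

Try each way of splitting the stops between the two vehicles (each non-empty) and, for each split, find the best tour for each vehicle:
  {W4} + {A3, E4, J8, Y9}: 32 + 86 = 118
  {A3} + {W4, E4, J8, Y9}: 68 + 50 = 118
  {W4, A3} + {E4, J8, Y9}: 68 + 50 = 118
  {E4} + {W4, A3, J8, Y9}: 28 + 80 = 108
  {W4, E4} + {A3, J8, Y9}: 38 + 80 = 118
  {A3, E4} + {W4, J8, Y9}: 74 + 44 = 118
  … (15 splits in total)
  {J8} + {W4, A3, E4, Y9}: 30 + 74 = 104  ← best
Best: vehicle 1 DC → J8 → DC = 30; vehicle 2 DC → W4 → A3 → E4 → Y9 → DC = 74; combined 104.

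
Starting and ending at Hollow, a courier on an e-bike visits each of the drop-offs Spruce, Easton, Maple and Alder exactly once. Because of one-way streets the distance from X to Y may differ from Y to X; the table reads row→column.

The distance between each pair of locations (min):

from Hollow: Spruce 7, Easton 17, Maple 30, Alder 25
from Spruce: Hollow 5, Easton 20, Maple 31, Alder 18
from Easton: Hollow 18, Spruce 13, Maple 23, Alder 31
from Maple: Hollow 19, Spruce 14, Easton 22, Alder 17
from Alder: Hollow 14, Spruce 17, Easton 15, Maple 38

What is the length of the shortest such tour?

Shortest round trip = 79 min.

Hollow → Spruce → Easton → Maple → Alder → Hollow: 7+20+23+17+14 = 81
Hollow → Spruce → Easton → Alder → Maple → Hollow: 7+20+31+38+19 = 115
Hollow → Spruce → Maple → Easton → Alder → Hollow: 7+31+22+31+14 = 105
Hollow → Spruce → Maple → Alder → Easton → Hollow: 7+31+17+15+18 = 88
Hollow → Spruce → Alder → Easton → Maple → Hollow: 7+18+15+23+19 = 82
Hollow → Spruce → Alder → Maple → Easton → Hollow: 7+18+38+22+18 = 103
Hollow → Easton → Spruce → Maple → Alder → Hollow: 17+13+31+17+14 = 92
Hollow → Easton → Spruce → Alder → Maple → Hollow: 17+13+18+38+19 = 105
Hollow → Easton → Maple → Spruce → Alder → Hollow: 17+23+14+18+14 = 86
Hollow → Easton → Maple → Alder → Spruce → Hollow: 17+23+17+17+5 = 79
Hollow → Easton → Alder → Spruce → Maple → Hollow: 17+31+17+31+19 = 115
Hollow → Easton → Alder → Maple → Spruce → Hollow: 17+31+38+14+5 = 105
Hollow → Maple → Spruce → Easton → Alder → Hollow: 30+14+20+31+14 = 109
Hollow → Maple → Spruce → Alder → Easton → Hollow: 30+14+18+15+18 = 95
… (10 more)
The minimum is 79.
One optimal route: Hollow → Easton → Maple → Alder → Spruce → Hollow.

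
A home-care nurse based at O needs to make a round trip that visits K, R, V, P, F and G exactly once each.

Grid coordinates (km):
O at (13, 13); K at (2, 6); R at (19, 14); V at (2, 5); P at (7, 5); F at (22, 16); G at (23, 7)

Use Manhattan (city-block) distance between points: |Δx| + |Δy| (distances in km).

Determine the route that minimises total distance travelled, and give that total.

There are 360 distinct closed tours to check (reversals are equivalent).
O→K→R→V→P→F→G→O: 18+25+26+5+26+10+16 = 126
O→K→R→V→P→G→F→O: 18+25+26+5+18+10+12 = 114
O→K→R→V→F→P→G→O: 18+25+26+31+26+18+16 = 160
O→K→R→V→F→G→P→O: 18+25+26+31+10+18+14 = 142
O→K→R→V→G→P→F→O: 18+25+26+23+18+26+12 = 148
O→K→R→V→G→F→P→O: 18+25+26+23+10+26+14 = 142
O→K→R→P→V→F→G→O: 18+25+21+5+31+10+16 = 126
O→K→R→P→V→G→F→O: 18+25+21+5+23+10+12 = 114
… (352 more)
O→K→V→P→G→F→R→O: 18+1+5+18+10+5+7 = 64  ← best
The minimum is 64.
One optimal route: O → K → V → P → G → F → R → O (or its reverse).

64 km — the shortest possible round trip.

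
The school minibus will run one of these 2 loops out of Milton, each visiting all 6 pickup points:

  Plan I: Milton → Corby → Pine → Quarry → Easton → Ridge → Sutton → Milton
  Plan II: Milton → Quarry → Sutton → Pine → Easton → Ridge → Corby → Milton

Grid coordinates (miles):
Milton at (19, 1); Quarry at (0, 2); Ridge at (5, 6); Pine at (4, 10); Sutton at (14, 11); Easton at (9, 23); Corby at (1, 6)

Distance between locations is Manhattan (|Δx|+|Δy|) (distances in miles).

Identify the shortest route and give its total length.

Shortest is Plan II, total 120 miles.

Plan I: 23 + 7 + 12 + 30 + 21 + 14 + 15 = 122
Plan II: 20 + 23 + 11 + 18 + 21 + 4 + 23 = 120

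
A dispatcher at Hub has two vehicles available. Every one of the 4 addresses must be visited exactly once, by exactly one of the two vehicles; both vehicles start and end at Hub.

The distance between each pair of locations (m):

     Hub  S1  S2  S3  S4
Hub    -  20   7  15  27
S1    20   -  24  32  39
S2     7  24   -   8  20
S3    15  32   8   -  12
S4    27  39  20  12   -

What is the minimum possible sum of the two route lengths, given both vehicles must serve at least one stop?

Check every non-empty split of the stops between the two vehicles; for each half take its own optimal tour:
  {S1} + {S2, S3, S4}: 40 + 54 = 94
  {S2} + {S1, S3, S4}: 14 + 86 = 100
  {S1, S2} + {S3, S4}: 51 + 54 = 105
  {S3} + {S1, S2, S4}: 30 + 86 = 116
  {S1, S3} + {S2, S4}: 67 + 54 = 121
  {S2, S3} + {S1, S4}: 30 + 86 = 116
  … (7 splits in total)
Best: vehicle 1 Hub → S1 → Hub = 40; vehicle 2 Hub → S2 → S3 → S4 → Hub = 54; combined 94.

Minimum combined distance: 94 m.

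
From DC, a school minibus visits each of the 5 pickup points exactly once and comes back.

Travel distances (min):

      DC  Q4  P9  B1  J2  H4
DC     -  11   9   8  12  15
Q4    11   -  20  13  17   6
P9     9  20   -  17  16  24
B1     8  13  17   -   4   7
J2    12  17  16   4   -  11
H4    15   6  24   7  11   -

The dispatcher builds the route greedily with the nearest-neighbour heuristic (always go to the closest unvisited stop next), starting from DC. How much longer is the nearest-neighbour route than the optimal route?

The nearest-neighbour route is 5 min longer than optimal.

From DC: B1=8, P9=9, Q4=11, J2=12, H4=15 → choose B1 (8).
From B1: J2=4, H4=7, Q4=13, P9=17 → choose J2 (4).
From J2: H4=11, P9=16, Q4=17 → choose H4 (11).
From H4: Q4=6, P9=24 → choose Q4 (6).
From Q4: P9=20 → choose P9 (20).
NN route DC → B1 → J2 → H4 → Q4 → P9 → DC costs 58.
Optimal: DC → Q4 → H4 → B1 → J2 → P9 → DC costs 53 (by enumerating all 60 distinct tours).
Excess = 58 − 53 = 5.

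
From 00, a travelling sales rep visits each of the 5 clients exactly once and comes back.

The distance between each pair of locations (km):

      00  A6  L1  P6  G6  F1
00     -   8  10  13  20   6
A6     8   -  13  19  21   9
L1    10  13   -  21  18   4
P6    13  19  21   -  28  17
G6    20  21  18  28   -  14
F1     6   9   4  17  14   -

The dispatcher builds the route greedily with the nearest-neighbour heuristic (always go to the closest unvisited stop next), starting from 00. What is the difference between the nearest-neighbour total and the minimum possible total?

00: F1=6, A6=8, L1=10, P6=13, G6=20 ⇒ F1
F1: L1=4, A6=9, G6=14, P6=17 ⇒ L1
L1: A6=13, G6=18, P6=21 ⇒ A6
A6: P6=19, G6=21 ⇒ P6
P6: G6=28 ⇒ G6
NN route 00 → F1 → L1 → A6 → P6 → G6 → 00 costs 90.
Optimal: 00 → A6 → L1 → F1 → G6 → P6 → 00 costs 80 (by enumerating all 60 distinct tours).
Excess = 90 − 80 = 10.

The nearest-neighbour route is 10 km longer than optimal.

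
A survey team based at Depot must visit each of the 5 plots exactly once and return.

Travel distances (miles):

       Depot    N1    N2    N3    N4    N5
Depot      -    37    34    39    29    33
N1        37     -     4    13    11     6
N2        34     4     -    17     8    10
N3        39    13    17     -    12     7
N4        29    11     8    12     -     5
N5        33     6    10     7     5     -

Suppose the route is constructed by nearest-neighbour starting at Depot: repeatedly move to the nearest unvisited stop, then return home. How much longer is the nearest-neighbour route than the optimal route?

The nearest-neighbour route is 8 miles longer than optimal.

From Depot: N4=29, N5=33, N2=34, N1=37, N3=39 → choose N4 (29).
From N4: N5=5, N2=8, N1=11, N3=12 → choose N5 (5).
From N5: N1=6, N3=7, N2=10 → choose N1 (6).
From N1: N2=4, N3=13 → choose N2 (4).
From N2: N3=17 → choose N3 (17).
NN route Depot → N4 → N5 → N1 → N2 → N3 → Depot costs 100.
Optimal: Depot → N2 → N1 → N3 → N5 → N4 → Depot costs 92 (by enumerating all 60 distinct tours).
Excess = 100 − 92 = 8.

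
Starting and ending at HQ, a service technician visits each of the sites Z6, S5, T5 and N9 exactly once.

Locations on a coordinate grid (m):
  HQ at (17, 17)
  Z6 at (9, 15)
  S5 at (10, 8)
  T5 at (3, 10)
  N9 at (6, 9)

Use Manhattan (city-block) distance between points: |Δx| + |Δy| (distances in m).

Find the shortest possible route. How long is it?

There are 12 distinct closed tours to check (reversals are equivalent).
HQ→Z6→S5→T5→N9→HQ: 10+8+9+4+19 = 50
HQ→Z6→S5→N9→T5→HQ: 10+8+5+4+21 = 48
HQ→Z6→T5→S5→N9→HQ: 10+11+9+5+19 = 54
HQ→Z6→T5→N9→S5→HQ: 10+11+4+5+16 = 46
HQ→Z6→N9→S5→T5→HQ: 10+9+5+9+21 = 54
HQ→Z6→N9→T5→S5→HQ: 10+9+4+9+16 = 48
HQ→S5→Z6→T5→N9→HQ: 16+8+11+4+19 = 58
HQ→S5→Z6→N9→T5→HQ: 16+8+9+4+21 = 58
HQ→S5→T5→Z6→N9→HQ: 16+9+11+9+19 = 64
HQ→S5→N9→Z6→T5→HQ: 16+5+9+11+21 = 62
HQ→T5→Z6→S5→N9→HQ: 21+11+8+5+19 = 64
HQ→T5→S5→Z6→N9→HQ: 21+9+8+9+19 = 66
The minimum is 46.
One optimal route: HQ → Z6 → T5 → N9 → S5 → HQ (or its reverse).

Shortest round trip = 46 m.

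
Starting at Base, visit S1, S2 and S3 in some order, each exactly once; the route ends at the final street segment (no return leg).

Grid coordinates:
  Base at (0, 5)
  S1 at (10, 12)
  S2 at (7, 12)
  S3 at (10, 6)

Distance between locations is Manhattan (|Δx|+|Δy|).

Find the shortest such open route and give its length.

There are 3! = 6 possible orderings.
Base - S1 - S2 - S3: 17+3+9 = 29
Base - S1 - S3 - S2: 17+6+9 = 32
Base - S2 - S1 - S3: 14+3+6 = 23
Base - S2 - S3 - S1: 14+9+6 = 29
Base - S3 - S1 - S2: 11+6+3 = 20
Base - S3 - S2 - S1: 11+9+3 = 23
The minimum is 20.
One shortest path: Base → S3 → S1 → S2.

Shortest open route: 20.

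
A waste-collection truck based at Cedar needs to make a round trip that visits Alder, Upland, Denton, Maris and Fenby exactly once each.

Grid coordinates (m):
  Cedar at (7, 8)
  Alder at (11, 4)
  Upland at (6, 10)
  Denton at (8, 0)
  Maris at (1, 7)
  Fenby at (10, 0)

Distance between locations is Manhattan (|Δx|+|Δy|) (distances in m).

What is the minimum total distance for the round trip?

With 5 stops there are 5!/2 = 60 distinct round trips (a route and its reverse cost the same).
Cedar→Alder→Upland→Denton→Maris→Fenby→Cedar: 8+11+12+14+16+11 = 72
Cedar→Alder→Upland→Denton→Fenby→Maris→Cedar: 8+11+12+2+16+7 = 56
Cedar→Alder→Upland→Maris→Denton→Fenby→Cedar: 8+11+8+14+2+11 = 54
Cedar→Alder→Upland→Maris→Fenby→Denton→Cedar: 8+11+8+16+2+9 = 54
Cedar→Alder→Upland→Fenby→Denton→Maris→Cedar: 8+11+14+2+14+7 = 56
Cedar→Alder→Upland→Fenby→Maris→Denton→Cedar: 8+11+14+16+14+9 = 72
Cedar→Alder→Denton→Upland→Maris→Fenby→Cedar: 8+7+12+8+16+11 = 62
Cedar→Alder→Denton→Upland→Fenby→Maris→Cedar: 8+7+12+14+16+7 = 64
Cedar→Alder→Denton→Maris→Upland→Fenby→Cedar: 8+7+14+8+14+11 = 62
Cedar→Alder→Denton→Maris→Fenby→Upland→Cedar: 8+7+14+16+14+3 = 62
Cedar→Alder→Denton→Fenby→Upland→Maris→Cedar: 8+7+2+14+8+7 = 46
Cedar→Alder→Denton→Fenby→Maris→Upland→Cedar: 8+7+2+16+8+3 = 44
Cedar→Alder→Maris→Upland→Denton→Fenby→Cedar: 8+13+8+12+2+11 = 54
Cedar→Alder→Maris→Upland→Fenby→Denton→Cedar: 8+13+8+14+2+9 = 54
… (46 more)
Cedar→Alder→Fenby→Denton→Maris→Upland→Cedar: 8+5+2+14+8+3 = 40  ← best
The minimum is 40.
One optimal route: Cedar → Alder → Fenby → Denton → Maris → Upland → Cedar (or its reverse).

Minimum total distance: 40 m.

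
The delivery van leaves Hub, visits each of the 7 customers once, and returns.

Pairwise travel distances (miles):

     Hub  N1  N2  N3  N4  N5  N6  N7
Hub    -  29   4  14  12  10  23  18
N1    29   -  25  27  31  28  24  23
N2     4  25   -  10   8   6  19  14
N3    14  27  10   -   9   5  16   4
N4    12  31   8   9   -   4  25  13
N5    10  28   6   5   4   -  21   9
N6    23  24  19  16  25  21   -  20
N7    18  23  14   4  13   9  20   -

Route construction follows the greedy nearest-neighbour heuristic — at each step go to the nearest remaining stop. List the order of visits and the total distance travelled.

100 miles along Hub → N2 → N5 → N4 → N3 → N7 → N6 → N1 → Hub.

Hub → [N2:4 / N5:10 / N4:12 / N3:14 / N7:18 / N6:23 / N1:29] → N2 (4)
N2 → [N5:6 / N4:8 / N3:10 / N7:14 / N6:19 / N1:25] → N5 (6)
N5 → [N4:4 / N3:5 / N7:9 / N6:21 / N1:28] → N4 (4)
N4 → [N3:9 / N7:13 / N6:25 / N1:31] → N3 (9)
N3 → [N7:4 / N6:16 / N1:27] → N7 (4)
N7 → [N6:20 / N1:23] → N6 (20)
N6 → [N1:24] → N1 (24)
Return N1→Hub: 29.
Total = 4 + 6 + 4 + 9 + 4 + 20 + 24 + 29 = 100.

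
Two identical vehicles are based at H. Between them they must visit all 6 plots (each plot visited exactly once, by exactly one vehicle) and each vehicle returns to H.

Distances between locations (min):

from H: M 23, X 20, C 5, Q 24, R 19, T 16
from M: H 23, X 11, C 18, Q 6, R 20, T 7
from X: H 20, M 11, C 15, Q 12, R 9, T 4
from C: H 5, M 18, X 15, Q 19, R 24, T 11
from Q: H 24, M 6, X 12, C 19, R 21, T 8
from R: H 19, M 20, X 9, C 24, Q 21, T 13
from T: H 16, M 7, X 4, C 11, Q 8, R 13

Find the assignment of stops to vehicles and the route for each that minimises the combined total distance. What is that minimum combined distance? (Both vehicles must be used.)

Minimum combined distance: 79 min.

Try each way of splitting the stops between the two vehicles (each non-empty) and, for each split, find the best tour for each vehicle:
  {M} + {X, C, Q, R, T}: 46 + 64 = 110
  {X} + {M, C, Q, R, T}: 40 + 69 = 109
  {M, X} + {C, Q, R, T}: 54 + 64 = 118
  {C} + {M, X, Q, R, T}: 10 + 69 = 79
  {M, C} + {X, Q, R, T}: 46 + 64 = 110
  {X, C} + {M, Q, R, T}: 40 + 69 = 109
  … (31 splits in total)
Best: vehicle 1 H → C → H = 10; vehicle 2 H → M → Q → T → X → R → H = 69; combined 79.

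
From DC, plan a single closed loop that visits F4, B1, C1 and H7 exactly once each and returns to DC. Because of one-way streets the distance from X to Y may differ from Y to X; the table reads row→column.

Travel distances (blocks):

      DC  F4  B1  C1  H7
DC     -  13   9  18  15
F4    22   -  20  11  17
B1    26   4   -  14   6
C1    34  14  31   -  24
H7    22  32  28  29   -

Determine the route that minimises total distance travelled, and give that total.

DC→F4→B1→C1→H7→DC: 13+20+14+24+22 = 93
DC→F4→B1→H7→C1→DC: 13+20+6+29+34 = 102
DC→F4→C1→B1→H7→DC: 13+11+31+6+22 = 83
DC→F4→C1→H7→B1→DC: 13+11+24+28+26 = 102
DC→F4→H7→B1→C1→DC: 13+17+28+14+34 = 106
DC→F4→H7→C1→B1→DC: 13+17+29+31+26 = 116
DC→B1→F4→C1→H7→DC: 9+4+11+24+22 = 70
DC→B1→F4→H7→C1→DC: 9+4+17+29+34 = 93
DC→B1→C1→F4→H7→DC: 9+14+14+17+22 = 76
DC→B1→C1→H7→F4→DC: 9+14+24+32+22 = 101
DC→B1→H7→F4→C1→DC: 9+6+32+11+34 = 92
DC→B1→H7→C1→F4→DC: 9+6+29+14+22 = 80
DC→C1→F4→B1→H7→DC: 18+14+20+6+22 = 80
DC→C1→F4→H7→B1→DC: 18+14+17+28+26 = 103
… (10 more)
The minimum is 70.
One optimal route: DC → B1 → F4 → C1 → H7 → DC.

Minimum total distance: 70 blocks.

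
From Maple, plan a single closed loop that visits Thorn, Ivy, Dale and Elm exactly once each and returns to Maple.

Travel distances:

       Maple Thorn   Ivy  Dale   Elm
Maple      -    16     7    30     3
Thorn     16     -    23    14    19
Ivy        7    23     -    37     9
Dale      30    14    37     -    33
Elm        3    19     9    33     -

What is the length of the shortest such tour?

Minimum total distance: 79.

With 4 stops there are 4!/2 = 12 distinct round trips (a route and its reverse cost the same).
Maple→Thorn→Ivy→Dale→Elm→Maple: 16+23+37+33+3 = 112
Maple→Thorn→Ivy→Elm→Dale→Maple: 16+23+9+33+30 = 111
Maple→Thorn→Dale→Ivy→Elm→Maple: 16+14+37+9+3 = 79
Maple→Thorn→Dale→Elm→Ivy→Maple: 16+14+33+9+7 = 79
Maple→Thorn→Elm→Ivy→Dale→Maple: 16+19+9+37+30 = 111
Maple→Thorn→Elm→Dale→Ivy→Maple: 16+19+33+37+7 = 112
Maple→Ivy→Thorn→Dale→Elm→Maple: 7+23+14+33+3 = 80
Maple→Ivy→Thorn→Elm→Dale→Maple: 7+23+19+33+30 = 112
Maple→Ivy→Dale→Thorn→Elm→Maple: 7+37+14+19+3 = 80
Maple→Ivy→Elm→Thorn→Dale→Maple: 7+9+19+14+30 = 79
Maple→Dale→Thorn→Ivy→Elm→Maple: 30+14+23+9+3 = 79
Maple→Dale→Ivy→Thorn→Elm→Maple: 30+37+23+19+3 = 112
The minimum is 79.
One optimal route: Maple → Thorn → Dale → Ivy → Elm → Maple (or its reverse).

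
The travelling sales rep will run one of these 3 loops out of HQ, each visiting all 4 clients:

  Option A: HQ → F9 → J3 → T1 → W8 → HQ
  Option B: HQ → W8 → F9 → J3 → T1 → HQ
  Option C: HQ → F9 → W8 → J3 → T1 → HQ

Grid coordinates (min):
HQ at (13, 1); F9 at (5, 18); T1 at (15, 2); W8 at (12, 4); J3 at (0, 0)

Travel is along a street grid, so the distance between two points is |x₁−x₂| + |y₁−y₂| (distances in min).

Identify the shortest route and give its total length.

Option A: 25 + 23 + 17 + 5 + 4 = 74
Option B: 4 + 21 + 23 + 17 + 3 = 68
Option C: 25 + 21 + 16 + 17 + 3 = 82

68 min — Option B is the shortest.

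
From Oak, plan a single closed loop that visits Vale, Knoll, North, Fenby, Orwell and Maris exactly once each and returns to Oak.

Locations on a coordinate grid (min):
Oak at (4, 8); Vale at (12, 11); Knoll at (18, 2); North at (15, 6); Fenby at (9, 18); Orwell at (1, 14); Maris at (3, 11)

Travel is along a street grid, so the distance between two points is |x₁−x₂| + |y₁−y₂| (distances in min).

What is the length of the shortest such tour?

With 6 stops there are 6!/2 = 360 distinct round trips (a route and its reverse cost the same).
Oak → Vale → Knoll → North → Fenby → Orwell → Maris → Oak: 11+15+7+18+12+5+4 = 72
Oak → Vale → Knoll → North → Fenby → Maris → Orwell → Oak: 11+15+7+18+13+5+9 = 78
Oak → Vale → Knoll → North → Orwell → Fenby → Maris → Oak: 11+15+7+22+12+13+4 = 84
Oak → Vale → Knoll → North → Orwell → Maris → Fenby → Oak: 11+15+7+22+5+13+15 = 88
Oak → Vale → Knoll → North → Maris → Fenby → Orwell → Oak: 11+15+7+17+13+12+9 = 84
Oak → Vale → Knoll → North → Maris → Orwell → Fenby → Oak: 11+15+7+17+5+12+15 = 82
Oak → Vale → Knoll → Fenby → North → Orwell → Maris → Oak: 11+15+25+18+22+5+4 = 100
Oak → Vale → Knoll → Fenby → North → Maris → Orwell → Oak: 11+15+25+18+17+5+9 = 100
… (352 more)
Oak → Knoll → North → Vale → Fenby → Orwell → Maris → Oak: 20+7+8+10+12+5+4 = 66  ← best
The minimum is 66.
One optimal route: Oak → Knoll → North → Vale → Fenby → Orwell → Maris → Oak (or its reverse).

Shortest round trip = 66 min.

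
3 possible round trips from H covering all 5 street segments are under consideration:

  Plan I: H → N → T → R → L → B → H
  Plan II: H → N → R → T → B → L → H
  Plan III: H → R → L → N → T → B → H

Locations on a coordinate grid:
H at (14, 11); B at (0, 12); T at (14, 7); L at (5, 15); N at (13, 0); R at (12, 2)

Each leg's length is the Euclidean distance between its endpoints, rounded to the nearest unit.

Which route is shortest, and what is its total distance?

49 — Plan II is the shortest.

Plan I: 11 + 7 + 5 + 15 + 6 + 14 = 58
Plan II: 11 + 2 + 5 + 15 + 6 + 10 = 49
Plan III: 9 + 15 + 17 + 7 + 15 + 14 = 77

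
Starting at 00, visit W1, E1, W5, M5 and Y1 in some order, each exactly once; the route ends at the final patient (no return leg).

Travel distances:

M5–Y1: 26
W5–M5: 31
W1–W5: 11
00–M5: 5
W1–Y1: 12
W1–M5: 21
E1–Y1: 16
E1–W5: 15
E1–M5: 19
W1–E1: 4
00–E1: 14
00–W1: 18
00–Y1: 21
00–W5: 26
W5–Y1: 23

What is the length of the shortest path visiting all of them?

62 — the minimum one-way total.

There are 5! = 120 possible orderings.
00→W1→E1→W5→M5→Y1: 18+4+15+31+26 = 94
00→W1→E1→W5→Y1→M5: 18+4+15+23+26 = 86
00→W1→E1→M5→W5→Y1: 18+4+19+31+23 = 95
00→W1→E1→M5→Y1→W5: 18+4+19+26+23 = 90
00→W1→E1→Y1→W5→M5: 18+4+16+23+31 = 92
00→W1→E1→Y1→M5→W5: 18+4+16+26+31 = 95
00→W1→W5→E1→M5→Y1: 18+11+15+19+26 = 89
00→W1→W5→E1→Y1→M5: 18+11+15+16+26 = 86
00→W1→W5→M5→E1→Y1: 18+11+31+19+16 = 95
00→W1→W5→M5→Y1→E1: 18+11+31+26+16 = 102
00→W1→W5→Y1→E1→M5: 18+11+23+16+19 = 87
00→W1→W5→Y1→M5→E1: 18+11+23+26+19 = 97
00→W1→M5→E1→W5→Y1: 18+21+19+15+23 = 96
00→W1→M5→E1→Y1→W5: 18+21+19+16+23 = 97
… (106 more)
00→M5→E1→W1→W5→Y1: 5+19+4+11+23 = 62  ← best
The minimum is 62.
One shortest path: 00 → M5 → E1 → W1 → W5 → Y1.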